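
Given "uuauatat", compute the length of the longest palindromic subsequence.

One longest palindromic subsequence is tat (positions 6,7,8); it reads the same forward and backward, and the interval DP gives dp[1][8] = 3.

3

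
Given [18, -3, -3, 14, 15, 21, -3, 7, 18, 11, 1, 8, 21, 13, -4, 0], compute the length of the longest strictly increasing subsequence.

5

Let dp[i] be the longest increasing subsequence ending at position i. Then dp = [1, 1, 1, 2, 3, 4, 1, 2, 4, 3, 2, 3, 5, 4, 1, 2].
The maximum is 5; one witness is -3, 14, 15, 18, 21 at positions 2,4,5,9,13.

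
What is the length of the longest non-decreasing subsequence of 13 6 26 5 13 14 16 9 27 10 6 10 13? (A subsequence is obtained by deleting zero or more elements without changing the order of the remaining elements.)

5

Let dp[i] be the longest non-decreasing subsequence ending at position i. Then dp = [1, 1, 2, 1, 2, 3, 4, 2, 5, 3, 2, 4, 5].
The maximum is 5; one witness is 13, 13, 14, 16, 27 at positions 1,5,6,7,9.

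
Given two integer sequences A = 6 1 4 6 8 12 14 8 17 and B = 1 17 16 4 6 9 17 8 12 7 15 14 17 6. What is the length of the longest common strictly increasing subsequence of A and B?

For each value that appears in both, track the longest common increasing run ending there.
The best achievable length is 7; one witness is 1, 4, 6, 8, 12, 14, 17 (A-positions 2,3,4,5,6,7,9, B-positions 1,4,5,8,9,12,13).

7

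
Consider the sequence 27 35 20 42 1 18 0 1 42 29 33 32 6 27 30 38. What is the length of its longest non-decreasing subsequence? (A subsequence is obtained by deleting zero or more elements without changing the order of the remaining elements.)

One longest non-decreasing subsequence is 1, 1, 6, 27, 30, 38 (positions 5,8,13,14,15,16), of length 6; no longer one exists.

6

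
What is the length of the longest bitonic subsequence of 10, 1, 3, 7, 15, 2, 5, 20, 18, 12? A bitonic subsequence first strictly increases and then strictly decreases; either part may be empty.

7

One longest bitonic subsequence is 1, 3, 7, 15, 20, 18, 12 (positions 2,3,4,5,8,9,10): it rises to 20 then falls. Length 7 is optimal.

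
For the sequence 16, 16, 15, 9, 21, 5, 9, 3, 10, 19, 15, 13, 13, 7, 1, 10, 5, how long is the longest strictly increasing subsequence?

4

One longest increasing subsequence is 5, 9, 10, 19 (positions 6,7,9,10), of length 4; no longer one exists.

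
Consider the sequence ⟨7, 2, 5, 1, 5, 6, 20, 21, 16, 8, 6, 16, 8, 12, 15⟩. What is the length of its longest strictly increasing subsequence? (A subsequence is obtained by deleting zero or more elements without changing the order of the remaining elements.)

6

One longest increasing subsequence is 2, 5, 6, 8, 12, 15 (positions 2,3,6,10,14,15), of length 6; no longer one exists.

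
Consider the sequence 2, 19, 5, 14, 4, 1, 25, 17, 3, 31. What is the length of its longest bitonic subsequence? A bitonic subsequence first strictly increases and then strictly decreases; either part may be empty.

Let inc[i] be the LIS ending at i and dec[i] the longest strictly decreasing subsequence starting at i. inc = [1, 2, 2, 3, 2, 1, 4, 4, 2, 5], dec = [2, 4, 3, 3, 2, 1, 3, 2, 1, 1].
max_i inc[i]+dec[i]−1 = 6, with one witness 2, 5, 14, 25, 17, 3.

6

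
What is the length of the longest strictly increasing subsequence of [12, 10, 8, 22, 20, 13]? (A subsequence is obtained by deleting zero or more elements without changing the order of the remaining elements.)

One longest increasing subsequence is 12, 22 (positions 1,4), of length 2; no longer one exists.

2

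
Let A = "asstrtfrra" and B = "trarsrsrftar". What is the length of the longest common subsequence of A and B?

6

Backtracking the LCS table gives one alignment: a (A1,B3) → s (A2,B5) → s (A3,B7) → r (A5,B8) → t (A6,B10) → r (A9,B12).
So the longest common subsequence has length 6.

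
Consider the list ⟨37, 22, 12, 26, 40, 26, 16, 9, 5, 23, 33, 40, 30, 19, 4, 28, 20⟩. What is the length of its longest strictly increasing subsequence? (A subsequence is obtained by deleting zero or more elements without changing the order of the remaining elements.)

One longest increasing subsequence is 12, 16, 23, 33, 40 (positions 3,7,10,11,12), of length 5; no longer one exists.

5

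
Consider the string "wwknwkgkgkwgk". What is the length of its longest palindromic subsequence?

One longest palindromic subsequence is kwkgkgkwk (positions 3,5,6,7,8,9,10,11,13); it reads the same forward and backward, and the interval DP gives dp[1][13] = 9.

9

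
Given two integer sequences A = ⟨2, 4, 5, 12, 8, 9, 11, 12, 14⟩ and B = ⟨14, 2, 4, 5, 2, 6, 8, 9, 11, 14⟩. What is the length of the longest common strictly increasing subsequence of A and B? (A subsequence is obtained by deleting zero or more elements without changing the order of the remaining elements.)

A longest common strictly increasing subsequence is 2, 4, 5, 8, 9, 11, 14 (length 7); it appears in order in both A and B, and no longer such subsequence exists.

7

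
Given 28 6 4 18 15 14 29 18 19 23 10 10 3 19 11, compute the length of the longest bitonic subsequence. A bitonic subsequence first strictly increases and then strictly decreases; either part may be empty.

Let inc[i] be the LIS ending at i and dec[i] the longest strictly decreasing subsequence starting at i. inc = [1, 1, 1, 2, 2, 2, 3, 3, 4, 5, 2, 2, 1, 4, 3], dec = [6, 3, 2, 5, 4, 3, 4, 3, 3, 3, 2, 2, 1, 2, 1].
max_i inc[i]+dec[i]−1 = 7, with one witness 6, 15, 18, 19, 23, 19, 11.

7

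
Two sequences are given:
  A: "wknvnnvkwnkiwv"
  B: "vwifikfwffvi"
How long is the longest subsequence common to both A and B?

5

Backtracking the LCS table gives one alignment: v (A7,B1) → w (A9,B2) → k (A11,B6) → w (A13,B8) → v (A14,B11).
So the longest common subsequence has length 5.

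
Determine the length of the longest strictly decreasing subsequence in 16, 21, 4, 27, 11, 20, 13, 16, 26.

3

Let dp[i] be the longest decreasing subsequence ending at position i. Then dp = [1, 1, 2, 1, 2, 2, 3, 3, 2].
The maximum is 3; one witness is 21, 20, 13 at positions 2,6,7.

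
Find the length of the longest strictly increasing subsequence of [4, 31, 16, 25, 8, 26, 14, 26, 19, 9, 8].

Let dp[i] be the longest increasing subsequence ending at position i. Then dp = [1, 2, 2, 3, 2, 4, 3, 4, 4, 3, 2].
The maximum is 4; one witness is 4, 16, 25, 26 at positions 1,3,4,6.

4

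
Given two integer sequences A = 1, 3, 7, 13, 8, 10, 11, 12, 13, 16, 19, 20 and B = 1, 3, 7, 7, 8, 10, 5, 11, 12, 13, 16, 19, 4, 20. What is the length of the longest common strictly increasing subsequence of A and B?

11

A longest common strictly increasing subsequence is 1, 3, 7, 8, 10, 11, 12, 13, 16, 19, 20 (length 11); it appears in order in both A and B, and no longer such subsequence exists.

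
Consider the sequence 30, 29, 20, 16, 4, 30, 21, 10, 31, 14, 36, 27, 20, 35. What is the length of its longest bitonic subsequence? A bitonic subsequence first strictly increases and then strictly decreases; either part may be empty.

One longest bitonic subsequence is 29, 30, 31, 36, 27, 20 (positions 2,6,9,11,12,13): it rises to 36 then falls. Length 6 is optimal.

6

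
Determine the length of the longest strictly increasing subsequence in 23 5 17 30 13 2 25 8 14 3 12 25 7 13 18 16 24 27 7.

7

One longest increasing subsequence is 5, 8, 12, 13, 18, 24, 27 (positions 2,8,11,14,15,17,18), of length 7; no longer one exists.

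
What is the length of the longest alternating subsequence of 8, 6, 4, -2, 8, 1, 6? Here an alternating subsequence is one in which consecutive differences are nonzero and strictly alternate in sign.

A longest alternating subsequence is 8, 6, 8, 1, 6 (positions 1,2,5,6,7); its 4 consecutive differences strictly alternate in sign, and length 5 is optimal.

5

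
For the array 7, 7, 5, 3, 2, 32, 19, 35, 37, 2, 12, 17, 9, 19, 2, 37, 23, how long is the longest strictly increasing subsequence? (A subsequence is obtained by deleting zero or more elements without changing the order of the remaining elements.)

5

One longest increasing subsequence is 7, 12, 17, 19, 37 (positions 1,11,12,14,16), of length 5; no longer one exists.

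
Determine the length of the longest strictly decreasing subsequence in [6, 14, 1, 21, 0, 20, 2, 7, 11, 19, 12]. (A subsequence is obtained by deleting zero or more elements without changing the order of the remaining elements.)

One longest decreasing subsequence is 21, 20, 19, 12 (positions 4,6,10,11), of length 4; no longer one exists.

4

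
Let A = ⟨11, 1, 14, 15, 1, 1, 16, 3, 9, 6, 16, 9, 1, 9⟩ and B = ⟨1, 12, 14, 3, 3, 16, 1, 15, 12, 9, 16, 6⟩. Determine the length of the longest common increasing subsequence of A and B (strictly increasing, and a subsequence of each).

4

For each value that appears in both, track the longest common increasing run ending there.
The best achievable length is 4; one witness is 1, 14, 15, 16 (A-positions 2,3,4,7, B-positions 1,3,8,11).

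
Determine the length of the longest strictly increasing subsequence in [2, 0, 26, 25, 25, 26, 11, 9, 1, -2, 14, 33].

Let dp[i] be the longest increasing subsequence ending at position i. Then dp = [1, 1, 2, 2, 2, 3, 2, 2, 2, 1, 3, 4].
The maximum is 4; one witness is 2, 25, 26, 33 at positions 1,4,6,12.

4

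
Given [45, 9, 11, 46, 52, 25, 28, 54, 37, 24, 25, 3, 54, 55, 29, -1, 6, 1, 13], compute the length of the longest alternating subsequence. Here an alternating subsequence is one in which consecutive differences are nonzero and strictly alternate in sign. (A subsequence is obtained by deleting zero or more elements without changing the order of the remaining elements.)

A longest alternating subsequence is 45, 9, 46, 25, 28, 24, 25, 3, 54, -1, 6, 1, 13 (positions 1,2,4,6,7,10,11,12,13,16,17,18,19); its 12 consecutive differences strictly alternate in sign, and length 13 is optimal.

13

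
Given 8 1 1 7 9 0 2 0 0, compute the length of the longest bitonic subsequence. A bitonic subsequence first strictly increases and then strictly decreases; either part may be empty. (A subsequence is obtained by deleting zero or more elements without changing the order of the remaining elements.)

Let inc[i] be the LIS ending at i and dec[i] the longest strictly decreasing subsequence starting at i. inc = [1, 1, 1, 2, 3, 1, 2, 1, 1], dec = [4, 2, 2, 3, 3, 1, 2, 1, 1].
max_i inc[i]+dec[i]−1 = 5, with one witness 1, 7, 9, 2, 0.

5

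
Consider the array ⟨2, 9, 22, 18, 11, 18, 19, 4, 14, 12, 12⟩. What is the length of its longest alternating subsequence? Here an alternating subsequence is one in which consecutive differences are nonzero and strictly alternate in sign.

A longest alternating subsequence is 2, 22, 11, 18, 4, 14, 12 (positions 1,3,5,6,8,9,10); its 6 consecutive differences strictly alternate in sign, and length 7 is optimal.

7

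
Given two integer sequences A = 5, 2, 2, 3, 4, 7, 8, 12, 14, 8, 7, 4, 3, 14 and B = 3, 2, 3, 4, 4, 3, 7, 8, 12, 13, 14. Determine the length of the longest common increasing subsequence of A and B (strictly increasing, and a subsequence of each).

7

A longest common strictly increasing subsequence is 2, 3, 4, 7, 8, 12, 14 (length 7); it appears in order in both A and B, and no longer such subsequence exists.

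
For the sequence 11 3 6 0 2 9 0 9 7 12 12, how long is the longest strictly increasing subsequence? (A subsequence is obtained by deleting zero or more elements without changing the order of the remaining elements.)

4

One longest increasing subsequence is 3, 6, 9, 12 (positions 2,3,6,10), of length 4; no longer one exists.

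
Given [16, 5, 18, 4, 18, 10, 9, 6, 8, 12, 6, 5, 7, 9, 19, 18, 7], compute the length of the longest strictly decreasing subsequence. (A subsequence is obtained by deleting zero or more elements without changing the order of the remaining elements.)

Let dp[i] be the longest decreasing subsequence ending at position i. Then dp = [1, 2, 1, 3, 1, 2, 3, 4, 4, 2, 5, 6, 5, 3, 1, 2, 5].
The maximum is 6; one witness is 16, 10, 9, 8, 6, 5 at positions 1,6,7,9,11,12.

6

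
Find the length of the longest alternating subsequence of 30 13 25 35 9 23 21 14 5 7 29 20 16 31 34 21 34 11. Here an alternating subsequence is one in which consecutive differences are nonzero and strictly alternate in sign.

12

A longest alternating subsequence is 30, 13, 25, 9, 23, 21, 29, 20, 31, 21, 34, 11 (positions 1,2,3,5,6,7,11,12,14,16,17,18); its 11 consecutive differences strictly alternate in sign, and length 12 is optimal.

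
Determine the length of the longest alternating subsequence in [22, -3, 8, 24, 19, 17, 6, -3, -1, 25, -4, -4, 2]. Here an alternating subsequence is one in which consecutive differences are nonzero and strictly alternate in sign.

Track the best alternating length ending on an up-step vs a down-step at each position: up/down = 1/1, 1/2, 3/2, 3/1, 3/4, 3/4, 3/4, 1/4, 5/4, 5/1, 1/6, 1/6, 7/6.
The maximum over both is 7; one such subsequence is 22, -3, 8, -3, -1, -4, 2.

7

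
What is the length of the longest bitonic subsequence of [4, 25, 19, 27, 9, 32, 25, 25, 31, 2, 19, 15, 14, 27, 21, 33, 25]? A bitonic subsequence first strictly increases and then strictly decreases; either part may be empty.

Let inc[i] be the LIS ending at i and dec[i] the longest strictly decreasing subsequence starting at i. inc = [1, 2, 2, 3, 2, 4, 3, 3, 4, 1, 3, 3, 3, 4, 4, 5, 5], dec = [2, 4, 3, 5, 2, 5, 4, 4, 4, 1, 3, 2, 1, 2, 1, 2, 1].
max_i inc[i]+dec[i]−1 = 8, with one witness 4, 25, 27, 32, 31, 19, 15, 14.

8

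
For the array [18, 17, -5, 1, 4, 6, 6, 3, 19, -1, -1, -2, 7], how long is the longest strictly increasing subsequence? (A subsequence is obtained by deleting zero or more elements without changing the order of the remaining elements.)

Scanning left to right, the best length ending at each element is: 18→1, 17→1, -5→1, 1→2, 4→3, 6→4, 6→4, 3→3, 19→5, -1→2, -1→2, -2→2, 7→5.
So the longest increasing subsequence has length 5, e.g. -5, 1, 4, 6, 19.

5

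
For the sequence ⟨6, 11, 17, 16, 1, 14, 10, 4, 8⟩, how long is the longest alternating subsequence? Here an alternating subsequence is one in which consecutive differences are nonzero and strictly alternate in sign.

A longest alternating subsequence is 6, 11, 1, 14, 4, 8 (positions 1,2,5,6,8,9); its 5 consecutive differences strictly alternate in sign, and length 6 is optimal.

6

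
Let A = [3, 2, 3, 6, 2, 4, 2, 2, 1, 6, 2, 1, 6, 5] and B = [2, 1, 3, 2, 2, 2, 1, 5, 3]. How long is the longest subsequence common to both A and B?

A longest common subsequence is 2, 3, 2, 2, 2, 1, 5 (length 7); the LCS DP confirms no longer common subsequence exists.

7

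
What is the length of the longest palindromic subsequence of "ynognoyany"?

One longest palindromic subsequence is ynonony (positions 1,2,3,5,6,9,10); it reads the same forward and backward, and the interval DP gives dp[1][10] = 7.

7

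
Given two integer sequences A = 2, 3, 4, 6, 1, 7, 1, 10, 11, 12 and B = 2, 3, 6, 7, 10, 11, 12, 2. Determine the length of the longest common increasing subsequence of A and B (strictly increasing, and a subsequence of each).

7

For each value that appears in both, track the longest common increasing run ending there.
The best achievable length is 7; one witness is 2, 3, 6, 7, 10, 11, 12 (A-positions 1,2,4,6,8,9,10, B-positions 1,2,3,4,5,6,7).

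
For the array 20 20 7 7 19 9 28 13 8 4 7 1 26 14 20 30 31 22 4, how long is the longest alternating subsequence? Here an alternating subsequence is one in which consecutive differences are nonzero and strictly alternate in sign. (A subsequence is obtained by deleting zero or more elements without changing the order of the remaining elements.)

A longest alternating subsequence is 20, 7, 19, 9, 28, 4, 7, 1, 26, 14, 30, 22 (positions 1,3,5,6,7,10,11,12,13,14,16,18); its 11 consecutive differences strictly alternate in sign, and length 12 is optimal.

12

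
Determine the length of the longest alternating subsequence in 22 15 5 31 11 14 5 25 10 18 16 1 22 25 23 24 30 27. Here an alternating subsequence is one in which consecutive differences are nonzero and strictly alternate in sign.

A longest alternating subsequence is 22, 15, 31, 11, 14, 5, 25, 10, 18, 16, 25, 23, 30, 27 (positions 1,2,4,5,6,7,8,9,10,11,14,15,17,18); its 13 consecutive differences strictly alternate in sign, and length 14 is optimal.

14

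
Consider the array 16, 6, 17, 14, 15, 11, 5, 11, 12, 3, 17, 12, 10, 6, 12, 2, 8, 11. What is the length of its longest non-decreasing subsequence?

One longest non-decreasing subsequence is 6, 11, 11, 12, 12, 12 (positions 2,6,8,9,12,15), of length 6; no longer one exists.

6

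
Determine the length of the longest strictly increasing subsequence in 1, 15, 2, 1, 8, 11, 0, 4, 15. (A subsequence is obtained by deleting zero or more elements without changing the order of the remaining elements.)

5

One longest increasing subsequence is 1, 2, 8, 11, 15 (positions 1,3,5,6,9), of length 5; no longer one exists.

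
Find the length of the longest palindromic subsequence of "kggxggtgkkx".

One longest palindromic subsequence is kgggggk (positions 1,2,3,5,6,8,10); it reads the same forward and backward, and the interval DP gives dp[1][11] = 7.

7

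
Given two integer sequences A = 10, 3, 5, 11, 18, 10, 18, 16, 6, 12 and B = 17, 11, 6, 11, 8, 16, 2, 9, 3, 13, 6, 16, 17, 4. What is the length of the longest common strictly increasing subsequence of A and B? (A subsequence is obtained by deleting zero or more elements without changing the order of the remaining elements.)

For each value that appears in both, track the longest common increasing run ending there.
The best achievable length is 2; one witness is 11, 16 (A-positions 4,8, B-positions 2,6).

2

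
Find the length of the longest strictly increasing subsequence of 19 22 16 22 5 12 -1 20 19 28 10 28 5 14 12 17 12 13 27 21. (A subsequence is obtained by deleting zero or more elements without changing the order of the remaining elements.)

Let dp[i] be the longest increasing subsequence ending at position i. Then dp = [1, 2, 1, 2, 1, 2, 1, 3, 3, 4, 2, 4, 2, 3, 3, 4, 3, 4, 5, 5].
The maximum is 5; one witness is 5, 12, 14, 17, 27 at positions 5,6,14,16,19.

5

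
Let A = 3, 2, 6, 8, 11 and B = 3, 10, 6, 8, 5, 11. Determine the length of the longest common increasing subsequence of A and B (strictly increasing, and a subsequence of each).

4

A longest common strictly increasing subsequence is 3, 6, 8, 11 (length 4); it appears in order in both A and B, and no longer such subsequence exists.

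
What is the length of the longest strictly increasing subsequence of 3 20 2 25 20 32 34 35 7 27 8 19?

Let dp[i] be the longest increasing subsequence ending at position i. Then dp = [1, 2, 1, 3, 2, 4, 5, 6, 2, 4, 3, 4].
The maximum is 6; one witness is 3, 20, 25, 32, 34, 35 at positions 1,2,4,6,7,8.

6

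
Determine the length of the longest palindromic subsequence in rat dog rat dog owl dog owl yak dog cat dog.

7

One longest palindromic subsequence is dog dog owl dog owl dog dog (positions 2,4,5,6,7,9,11); it reads the same forward and backward, and the interval DP gives dp[1][11] = 7.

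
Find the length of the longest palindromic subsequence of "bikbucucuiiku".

One longest palindromic subsequence is kucucuk (positions 3,5,6,7,8,9,12); it reads the same forward and backward, and the interval DP gives dp[1][13] = 7.

7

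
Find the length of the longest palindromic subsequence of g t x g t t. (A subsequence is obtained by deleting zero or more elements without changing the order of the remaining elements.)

Using dp[i][j] = 2 + dp[i+1][j−1] if the ends match, else max(dp[i+1][j], dp[i][j−1]):
dp[1][6] = 3. A witness is ttt at positions 2,5,6.

3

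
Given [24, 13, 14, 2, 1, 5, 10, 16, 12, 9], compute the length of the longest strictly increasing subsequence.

4

Let dp[i] be the longest increasing subsequence ending at position i. Then dp = [1, 1, 2, 1, 1, 2, 3, 4, 4, 3].
The maximum is 4; one witness is 2, 5, 10, 16 at positions 4,6,7,8.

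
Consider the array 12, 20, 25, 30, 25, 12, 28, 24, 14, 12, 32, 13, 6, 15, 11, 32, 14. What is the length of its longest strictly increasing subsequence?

5

Let dp[i] be the longest increasing subsequence ending at position i. Then dp = [1, 2, 3, 4, 3, 1, 4, 3, 2, 1, 5, 2, 1, 3, 2, 5, 3].
The maximum is 5; one witness is 12, 20, 25, 30, 32 at positions 1,2,3,4,11.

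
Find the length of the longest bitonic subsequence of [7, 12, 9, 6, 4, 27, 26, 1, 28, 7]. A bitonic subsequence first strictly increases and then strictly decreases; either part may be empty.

One longest bitonic subsequence is 7, 12, 9, 6, 4, 1 (positions 1,2,3,4,5,8): it rises to 12 then falls. Length 6 is optimal.

6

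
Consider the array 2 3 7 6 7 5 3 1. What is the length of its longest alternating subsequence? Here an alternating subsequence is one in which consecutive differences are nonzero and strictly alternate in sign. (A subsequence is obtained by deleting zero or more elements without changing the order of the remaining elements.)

5

Track the best alternating length ending on an up-step vs a down-step at each position: up/down = 1/1, 2/1, 2/1, 2/3, 4/1, 2/5, 2/5, 1/5.
The maximum over both is 5; one such subsequence is 2, 7, 6, 7, 5.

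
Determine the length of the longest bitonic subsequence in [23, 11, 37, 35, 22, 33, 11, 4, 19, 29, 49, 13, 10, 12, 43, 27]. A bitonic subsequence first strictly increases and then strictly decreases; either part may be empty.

Let inc[i] be the LIS ending at i and dec[i] the longest strictly decreasing subsequence starting at i. inc = [1, 1, 2, 2, 2, 3, 1, 1, 2, 3, 4, 2, 2, 3, 4, 4], dec = [5, 2, 6, 5, 4, 4, 2, 1, 3, 3, 3, 2, 1, 1, 2, 1].
max_i inc[i]+dec[i]−1 = 7, with one witness 23, 37, 35, 33, 29, 13, 12.

7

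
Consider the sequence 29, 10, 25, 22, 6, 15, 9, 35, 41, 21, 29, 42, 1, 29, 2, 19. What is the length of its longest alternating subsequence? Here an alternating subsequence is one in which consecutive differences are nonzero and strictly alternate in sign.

A longest alternating subsequence is 29, 10, 25, 6, 15, 9, 35, 21, 29, 1, 29, 2, 19 (positions 1,2,3,5,6,7,8,10,11,13,14,15,16); its 12 consecutive differences strictly alternate in sign, and length 13 is optimal.

13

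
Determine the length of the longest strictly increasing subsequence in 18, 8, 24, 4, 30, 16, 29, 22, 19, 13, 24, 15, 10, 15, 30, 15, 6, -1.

5

Let dp[i] be the longest increasing subsequence ending at position i. Then dp = [1, 1, 2, 1, 3, 2, 3, 3, 3, 2, 4, 3, 2, 3, 5, 3, 2, 1].
The maximum is 5; one witness is 8, 16, 22, 24, 30 at positions 2,6,8,11,15.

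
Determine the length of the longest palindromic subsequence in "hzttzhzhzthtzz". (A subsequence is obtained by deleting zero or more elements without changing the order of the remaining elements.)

11

One longest palindromic subsequence is zttzhzhzttz (positions 2,3,4,5,6,7,8,9,10,12,14); it reads the same forward and backward, and the interval DP gives dp[1][14] = 11.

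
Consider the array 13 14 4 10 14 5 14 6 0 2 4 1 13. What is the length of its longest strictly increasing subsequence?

4

Scanning left to right, the best length ending at each element is: 13→1, 14→2, 4→1, 10→2, 14→3, 5→2, 14→3, 6→3, 0→1, 2→2, 4→3, 1→2, 13→4.
So the longest increasing subsequence has length 4, e.g. 4, 5, 6, 13.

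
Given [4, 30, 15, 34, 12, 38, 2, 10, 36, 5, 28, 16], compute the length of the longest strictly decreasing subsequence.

5

Scanning left to right, the best length ending at each element is: 4→1, 30→1, 15→2, 34→1, 12→3, 38→1, 2→4, 10→4, 36→2, 5→5, 28→3, 16→4.
So the longest decreasing subsequence has length 5, e.g. 30, 15, 12, 10, 5.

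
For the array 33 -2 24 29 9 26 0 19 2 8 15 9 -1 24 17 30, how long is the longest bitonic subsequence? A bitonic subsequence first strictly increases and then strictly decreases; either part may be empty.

8

Let inc[i] be the LIS ending at i and dec[i] the longest strictly decreasing subsequence starting at i. inc = [1, 1, 2, 3, 2, 3, 2, 3, 3, 4, 5, 5, 2, 6, 6, 7], dec = [7, 1, 5, 6, 3, 5, 2, 4, 2, 2, 3, 2, 1, 2, 1, 1].
max_i inc[i]+dec[i]−1 = 8, with one witness -2, 24, 29, 26, 19, 15, 9, -1.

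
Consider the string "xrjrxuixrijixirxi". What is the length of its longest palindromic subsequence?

11

Using dp[i][j] = 2 + dp[i+1][j−1] if the ends match, else max(dp[i+1][j], dp[i][j−1]):
dp[1][17] = 11. A witness is xrixijixirx at positions 1,2,7,8,10,11,12,13,14,15,16.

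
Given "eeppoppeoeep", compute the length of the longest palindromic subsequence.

9

Using dp[i][j] = 2 + dp[i+1][j−1] if the ends match, else max(dp[i+1][j], dp[i][j−1]):
dp[1][12] = 9. A witness is eeppoppee at positions 1,2,3,4,5,6,7,10,11.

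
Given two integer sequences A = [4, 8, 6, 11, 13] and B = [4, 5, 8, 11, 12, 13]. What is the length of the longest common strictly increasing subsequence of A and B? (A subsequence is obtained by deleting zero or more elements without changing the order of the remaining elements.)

4

For each value that appears in both, track the longest common increasing run ending there.
The best achievable length is 4; one witness is 4, 8, 11, 13 (A-positions 1,2,4,5, B-positions 1,3,4,6).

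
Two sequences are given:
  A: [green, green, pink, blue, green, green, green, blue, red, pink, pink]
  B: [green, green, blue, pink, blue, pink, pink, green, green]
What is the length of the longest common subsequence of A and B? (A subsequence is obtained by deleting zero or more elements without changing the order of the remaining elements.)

Backtracking the LCS table gives one alignment: green (A1,B1) → green (A2,B2) → pink (A3,B4) → blue (A4,B5) → green (A6,B8) → green (A7,B9).
So the longest common subsequence has length 6.

6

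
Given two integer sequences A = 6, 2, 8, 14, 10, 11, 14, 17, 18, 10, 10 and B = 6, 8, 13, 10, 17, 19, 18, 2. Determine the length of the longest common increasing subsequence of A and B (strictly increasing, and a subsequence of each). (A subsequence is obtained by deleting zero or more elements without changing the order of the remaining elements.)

5

For each value that appears in both, track the longest common increasing run ending there.
The best achievable length is 5; one witness is 6, 8, 10, 17, 18 (A-positions 1,3,5,8,9, B-positions 1,2,4,5,7).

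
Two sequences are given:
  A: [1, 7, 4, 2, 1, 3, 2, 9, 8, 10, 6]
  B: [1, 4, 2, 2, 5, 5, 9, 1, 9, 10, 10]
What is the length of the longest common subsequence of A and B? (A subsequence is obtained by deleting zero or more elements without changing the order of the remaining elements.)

6

A longest common subsequence is 1, 4, 2, 1, 9, 10 (length 6); the LCS DP confirms no longer common subsequence exists.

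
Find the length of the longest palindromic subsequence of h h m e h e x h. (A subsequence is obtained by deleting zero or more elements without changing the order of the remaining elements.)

Using dp[i][j] = 2 + dp[i+1][j−1] if the ends match, else max(dp[i+1][j], dp[i][j−1]):
dp[1][8] = 5. A witness is heheh at positions 1,4,5,6,8.

5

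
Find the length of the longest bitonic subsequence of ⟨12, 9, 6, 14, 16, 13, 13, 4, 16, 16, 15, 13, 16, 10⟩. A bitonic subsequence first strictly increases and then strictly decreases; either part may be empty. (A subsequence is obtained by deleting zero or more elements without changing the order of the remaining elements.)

Let inc[i] be the LIS ending at i and dec[i] the longest strictly decreasing subsequence starting at i. inc = [1, 1, 1, 2, 3, 2, 2, 1, 3, 3, 3, 2, 4, 2], dec = [4, 3, 2, 3, 4, 2, 2, 1, 4, 4, 3, 2, 2, 1].
max_i inc[i]+dec[i]−1 = 6, with one witness 12, 14, 16, 15, 13, 10.

6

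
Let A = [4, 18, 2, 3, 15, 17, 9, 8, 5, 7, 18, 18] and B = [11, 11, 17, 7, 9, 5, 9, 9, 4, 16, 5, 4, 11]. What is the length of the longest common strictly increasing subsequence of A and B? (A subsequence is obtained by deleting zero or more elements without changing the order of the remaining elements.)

A longest common strictly increasing subsequence is 4, 5 (length 2); it appears in order in both A and B, and no longer such subsequence exists.

2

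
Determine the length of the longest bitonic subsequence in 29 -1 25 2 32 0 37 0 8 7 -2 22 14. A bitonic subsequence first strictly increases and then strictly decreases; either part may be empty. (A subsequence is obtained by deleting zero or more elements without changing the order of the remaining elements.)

7

One longest bitonic subsequence is -1, 25, 32, 37, 8, 7, -2 (positions 2,3,5,7,9,10,11): it rises to 37 then falls. Length 7 is optimal.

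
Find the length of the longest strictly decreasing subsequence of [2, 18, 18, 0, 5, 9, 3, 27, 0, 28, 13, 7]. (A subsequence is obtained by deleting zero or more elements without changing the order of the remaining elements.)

Scanning left to right, the best length ending at each element is: 2→1, 18→1, 18→1, 0→2, 5→2, 9→2, 3→3, 27→1, 0→4, 28→1, 13→2, 7→3.
So the longest decreasing subsequence has length 4, e.g. 18, 5, 3, 0.

4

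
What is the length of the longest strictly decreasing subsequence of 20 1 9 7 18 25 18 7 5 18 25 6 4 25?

Let dp[i] be the longest decreasing subsequence ending at position i. Then dp = [1, 2, 2, 3, 2, 1, 2, 3, 4, 2, 1, 4, 5, 1].
The maximum is 5; one witness is 20, 9, 7, 5, 4 at positions 1,3,4,9,13.

5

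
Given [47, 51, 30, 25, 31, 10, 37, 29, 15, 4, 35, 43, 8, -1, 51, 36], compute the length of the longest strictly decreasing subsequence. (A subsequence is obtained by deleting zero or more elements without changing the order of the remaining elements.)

6

Scanning left to right, the best length ending at each element is: 47→1, 51→1, 30→2, 25→3, 31→2, 10→4, 37→2, 29→3, 15→4, 4→5, 35→3, 43→2, 8→5, -1→6, 51→1, 36→3.
So the longest decreasing subsequence has length 6, e.g. 47, 30, 25, 10, 4, -1.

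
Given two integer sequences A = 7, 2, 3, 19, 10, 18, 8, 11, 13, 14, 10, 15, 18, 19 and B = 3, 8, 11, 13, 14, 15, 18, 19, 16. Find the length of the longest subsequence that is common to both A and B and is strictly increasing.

8

For each value that appears in both, track the longest common increasing run ending there.
The best achievable length is 8; one witness is 3, 8, 11, 13, 14, 15, 18, 19 (A-positions 3,7,8,9,10,12,13,14, B-positions 1,2,3,4,5,6,7,8).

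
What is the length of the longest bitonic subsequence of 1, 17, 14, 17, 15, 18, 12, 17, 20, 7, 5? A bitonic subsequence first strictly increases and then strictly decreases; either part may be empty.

One longest bitonic subsequence is 1, 14, 17, 15, 12, 7, 5 (positions 1,3,4,5,7,10,11): it rises to 17 then falls. Length 7 is optimal.

7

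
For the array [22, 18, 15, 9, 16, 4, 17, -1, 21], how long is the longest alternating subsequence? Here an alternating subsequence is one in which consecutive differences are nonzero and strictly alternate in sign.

7

A longest alternating subsequence is 22, 15, 16, 4, 17, -1, 21 (positions 1,3,5,6,7,8,9); its 6 consecutive differences strictly alternate in sign, and length 7 is optimal.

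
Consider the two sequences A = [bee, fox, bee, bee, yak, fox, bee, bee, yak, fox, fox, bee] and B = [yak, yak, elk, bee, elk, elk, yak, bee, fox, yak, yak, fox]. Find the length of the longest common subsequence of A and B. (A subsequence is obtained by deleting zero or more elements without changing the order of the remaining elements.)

Backtracking the LCS table gives one alignment: bee (A1,B8) → fox (A2,B9) → yak (A5,B10) → yak (A9,B11) → fox (A11,B12).
So the longest common subsequence has length 5.

5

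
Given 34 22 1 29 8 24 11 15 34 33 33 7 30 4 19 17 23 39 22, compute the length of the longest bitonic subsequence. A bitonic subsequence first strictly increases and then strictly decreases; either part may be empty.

Let inc[i] be the LIS ending at i and dec[i] the longest strictly decreasing subsequence starting at i. inc = [1, 1, 1, 2, 2, 3, 3, 4, 5, 5, 5, 2, 5, 2, 5, 5, 6, 7, 6], dec = [6, 4, 1, 5, 3, 4, 3, 3, 5, 4, 4, 2, 3, 1, 2, 1, 2, 2, 1].
max_i inc[i]+dec[i]−1 = 9, with one witness 1, 8, 11, 15, 34, 33, 30, 23, 22.

9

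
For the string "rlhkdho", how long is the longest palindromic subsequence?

One longest palindromic subsequence is hdh (positions 3,5,6); it reads the same forward and backward, and the interval DP gives dp[1][7] = 3.

3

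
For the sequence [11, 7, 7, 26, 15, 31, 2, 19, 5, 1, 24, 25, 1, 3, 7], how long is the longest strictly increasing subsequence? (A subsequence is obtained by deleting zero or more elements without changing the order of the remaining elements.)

5

Scanning left to right, the best length ending at each element is: 11→1, 7→1, 7→1, 26→2, 15→2, 31→3, 2→1, 19→3, 5→2, 1→1, 24→4, 25→5, 1→1, 3→2, 7→3.
So the longest increasing subsequence has length 5, e.g. 11, 15, 19, 24, 25.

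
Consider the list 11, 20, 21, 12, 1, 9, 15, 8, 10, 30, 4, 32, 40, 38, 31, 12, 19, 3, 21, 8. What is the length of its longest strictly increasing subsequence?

Let dp[i] be the longest increasing subsequence ending at position i. Then dp = [1, 2, 3, 2, 1, 2, 3, 2, 3, 4, 2, 5, 6, 6, 5, 4, 5, 2, 6, 3].
The maximum is 6; one witness is 11, 20, 21, 30, 32, 40 at positions 1,2,3,10,12,13.

6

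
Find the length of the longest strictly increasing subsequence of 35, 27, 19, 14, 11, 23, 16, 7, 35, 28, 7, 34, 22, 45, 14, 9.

Let dp[i] be the longest increasing subsequence ending at position i. Then dp = [1, 1, 1, 1, 1, 2, 2, 1, 3, 3, 1, 4, 3, 5, 2, 2].
The maximum is 5; one witness is 19, 23, 28, 34, 45 at positions 3,6,10,12,14.

5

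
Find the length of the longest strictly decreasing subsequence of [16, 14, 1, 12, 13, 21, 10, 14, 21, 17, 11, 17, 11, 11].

4

One longest decreasing subsequence is 16, 14, 12, 10 (positions 1,2,4,7), of length 4; no longer one exists.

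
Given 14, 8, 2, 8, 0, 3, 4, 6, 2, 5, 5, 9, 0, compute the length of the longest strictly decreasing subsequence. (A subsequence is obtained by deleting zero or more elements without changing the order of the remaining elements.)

5

Let dp[i] be the longest decreasing subsequence ending at position i. Then dp = [1, 2, 3, 2, 4, 3, 3, 3, 4, 4, 4, 2, 5].
The maximum is 5; one witness is 14, 8, 3, 2, 0 at positions 1,2,6,9,13.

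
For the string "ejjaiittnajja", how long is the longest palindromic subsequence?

One longest palindromic subsequence is jjattajj (positions 2,3,4,7,8,10,11,12); it reads the same forward and backward, and the interval DP gives dp[1][13] = 8.

8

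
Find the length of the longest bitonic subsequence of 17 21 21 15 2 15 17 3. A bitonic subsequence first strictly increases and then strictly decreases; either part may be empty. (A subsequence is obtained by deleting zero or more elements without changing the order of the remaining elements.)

Let inc[i] be the LIS ending at i and dec[i] the longest strictly decreasing subsequence starting at i. inc = [1, 2, 2, 1, 1, 2, 3, 2], dec = [3, 3, 3, 2, 1, 2, 2, 1].
max_i inc[i]+dec[i]−1 = 4, with one witness 17, 21, 17, 3.

4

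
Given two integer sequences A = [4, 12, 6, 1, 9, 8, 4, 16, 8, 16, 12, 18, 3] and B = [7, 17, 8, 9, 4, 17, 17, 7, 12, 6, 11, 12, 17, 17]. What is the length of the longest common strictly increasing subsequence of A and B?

3

For each value that appears in both, track the longest common increasing run ending there.
The best achievable length is 3; one witness is 4, 6, 12 (A-positions 1,3,11, B-positions 5,10,12).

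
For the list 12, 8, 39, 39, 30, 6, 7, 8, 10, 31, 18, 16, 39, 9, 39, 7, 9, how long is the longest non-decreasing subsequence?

7

Scanning left to right, the best length ending at each element is: 12→1, 8→1, 39→2, 39→3, 30→2, 6→1, 7→2, 8→3, 10→4, 31→5, 18→5, 16→5, 39→6, 9→4, 39→7, 7→3, 9→5.
So the longest non-decreasing subsequence has length 7, e.g. 6, 7, 8, 10, 31, 39, 39.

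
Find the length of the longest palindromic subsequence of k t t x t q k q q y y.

One longest palindromic subsequence is ktxtk (positions 1,3,4,5,7); it reads the same forward and backward, and the interval DP gives dp[1][11] = 5.

5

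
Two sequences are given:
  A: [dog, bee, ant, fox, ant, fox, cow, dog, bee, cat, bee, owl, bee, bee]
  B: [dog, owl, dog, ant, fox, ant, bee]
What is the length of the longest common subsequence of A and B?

A longest common subsequence is dog, ant, fox, ant, bee (length 5); the LCS DP confirms no longer common subsequence exists.

5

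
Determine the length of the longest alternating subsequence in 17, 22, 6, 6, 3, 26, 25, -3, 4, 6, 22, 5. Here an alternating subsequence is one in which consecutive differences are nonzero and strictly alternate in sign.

Track the best alternating length ending on an up-step vs a down-step at each position: up/down = 1/1, 2/1, 1/3, 1/3, 1/3, 4/1, 4/5, 1/5, 6/5, 6/5, 6/5, 6/7.
The maximum over both is 7; one such subsequence is 17, 22, 6, 26, -3, 6, 5.

7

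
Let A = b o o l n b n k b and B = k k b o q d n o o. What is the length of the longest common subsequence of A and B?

Backtracking the LCS table gives one alignment: b (A1,B3) → o (A2,B8) → o (A3,B9).
So the longest common subsequence has length 3.

3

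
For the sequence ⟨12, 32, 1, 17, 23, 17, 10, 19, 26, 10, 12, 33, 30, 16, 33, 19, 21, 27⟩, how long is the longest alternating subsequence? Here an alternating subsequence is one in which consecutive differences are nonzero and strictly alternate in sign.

12

A longest alternating subsequence is 12, 32, 1, 23, 17, 19, 10, 33, 30, 33, 19, 21 (positions 1,2,3,5,6,8,10,12,13,15,16,17); its 11 consecutive differences strictly alternate in sign, and length 12 is optimal.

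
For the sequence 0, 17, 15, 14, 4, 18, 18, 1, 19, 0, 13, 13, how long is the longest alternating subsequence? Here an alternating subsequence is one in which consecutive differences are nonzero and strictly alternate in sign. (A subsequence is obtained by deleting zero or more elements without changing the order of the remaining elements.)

A longest alternating subsequence is 0, 17, 15, 18, 1, 19, 0, 13 (positions 1,2,3,6,8,9,10,11); its 7 consecutive differences strictly alternate in sign, and length 8 is optimal.

8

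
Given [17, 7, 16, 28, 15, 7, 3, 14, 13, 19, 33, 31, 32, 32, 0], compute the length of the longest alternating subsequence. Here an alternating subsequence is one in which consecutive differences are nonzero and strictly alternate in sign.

10

Track the best alternating length ending on an up-step vs a down-step at each position: up/down = 1/1, 1/2, 3/2, 3/1, 3/4, 1/4, 1/4, 5/4, 5/6, 7/4, 7/1, 7/8, 9/8, 9/8, 1/10.
The maximum over both is 10; one such subsequence is 17, 7, 16, 7, 14, 13, 33, 31, 32, 0.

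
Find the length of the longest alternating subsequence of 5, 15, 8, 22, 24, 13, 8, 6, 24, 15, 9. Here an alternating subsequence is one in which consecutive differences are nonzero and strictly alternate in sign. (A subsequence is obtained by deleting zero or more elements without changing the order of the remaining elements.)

Track the best alternating length ending on an up-step vs a down-step at each position: up/down = 1/1, 2/1, 2/3, 4/1, 4/1, 4/5, 2/5, 2/5, 6/1, 6/7, 6/7.
The maximum over both is 7; one such subsequence is 5, 15, 8, 22, 13, 24, 15.

7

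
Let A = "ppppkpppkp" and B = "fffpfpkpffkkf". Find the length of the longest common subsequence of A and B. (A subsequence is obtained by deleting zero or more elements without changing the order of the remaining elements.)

A longest common subsequence is pppkk (length 5); the LCS DP confirms no longer common subsequence exists.

5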